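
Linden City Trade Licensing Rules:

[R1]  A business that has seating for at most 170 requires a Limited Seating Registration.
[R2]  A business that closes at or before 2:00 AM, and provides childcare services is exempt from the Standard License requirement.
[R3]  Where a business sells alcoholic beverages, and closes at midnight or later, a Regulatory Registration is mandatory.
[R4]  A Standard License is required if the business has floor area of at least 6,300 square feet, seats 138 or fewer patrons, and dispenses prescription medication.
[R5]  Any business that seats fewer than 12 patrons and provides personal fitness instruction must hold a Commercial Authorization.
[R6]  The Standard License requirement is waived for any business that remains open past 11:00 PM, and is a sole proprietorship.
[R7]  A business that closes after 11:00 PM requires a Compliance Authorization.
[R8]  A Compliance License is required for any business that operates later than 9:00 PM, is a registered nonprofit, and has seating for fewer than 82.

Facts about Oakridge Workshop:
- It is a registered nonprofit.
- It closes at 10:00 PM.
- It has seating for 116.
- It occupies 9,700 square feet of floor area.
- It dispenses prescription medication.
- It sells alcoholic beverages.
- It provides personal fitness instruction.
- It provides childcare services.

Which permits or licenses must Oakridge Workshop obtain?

Limited Seating Registration

[R1] seating 116 ≤ 170 → Limited Seating Registration required.
[R2] closes 10:00 PM, at/before 2:00 AM; provides childcare services → exempt from Standard License.
[R3] sells alcoholic beverages; closes 10:00 PM, at/before midnight → Regulatory Registration not required.
[R4] floor area 9,700 square feet ≥ 6,300 square feet; seating 116 ≤ 138; dispenses prescription medication → Standard License required.
[R5] seating 116 ≥ 12; provides personal fitness instruction → Commercial Authorization not required.
[R6] closes 10:00 PM, at/before 11:00 PM; is a registered nonprofit (not: is a sole proprietorship) → Standard License exemption does not apply.
[R7] closes 10:00 PM, at/before 11:00 PM → Compliance Authorization not required.
[R8] closes 10:00 PM, after 9:00 PM; is a registered nonprofit; seating 116 ≥ 82 → Compliance License not required.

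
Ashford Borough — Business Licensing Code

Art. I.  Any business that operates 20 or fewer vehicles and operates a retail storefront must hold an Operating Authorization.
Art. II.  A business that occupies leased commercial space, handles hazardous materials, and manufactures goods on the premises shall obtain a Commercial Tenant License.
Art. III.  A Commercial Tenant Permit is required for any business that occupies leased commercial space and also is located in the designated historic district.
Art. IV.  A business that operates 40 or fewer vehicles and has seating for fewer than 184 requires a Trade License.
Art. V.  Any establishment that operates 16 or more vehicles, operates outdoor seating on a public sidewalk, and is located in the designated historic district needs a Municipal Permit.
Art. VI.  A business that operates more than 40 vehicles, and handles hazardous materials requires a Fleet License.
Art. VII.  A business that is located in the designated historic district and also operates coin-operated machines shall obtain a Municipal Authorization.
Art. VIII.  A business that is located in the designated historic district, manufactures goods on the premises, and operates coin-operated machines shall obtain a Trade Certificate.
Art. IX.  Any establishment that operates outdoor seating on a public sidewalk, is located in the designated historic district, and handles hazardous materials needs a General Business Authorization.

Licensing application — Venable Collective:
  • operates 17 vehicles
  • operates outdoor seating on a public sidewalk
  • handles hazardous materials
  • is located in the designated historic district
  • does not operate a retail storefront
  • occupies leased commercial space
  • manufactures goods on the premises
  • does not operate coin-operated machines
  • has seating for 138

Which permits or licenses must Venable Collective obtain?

Art. I. vehicles 17 ≤ 20; does not operate a retail storefront → Operating Authorization not required.
Art. II. occupies leased commercial space; handles hazardous materials; manufactures goods on the premises → Commercial Tenant License required.
Art. III. occupies leased commercial space; is located in the designated historic district → Commercial Tenant Permit required.
Art. IV. vehicles 17 ≤ 40; seating 138 < 184 → Trade License required.
Art. V. vehicles 17 ≥ 16; operates outdoor seating on a public sidewalk; is located in the designated historic district → Municipal Permit required.
Art. VI. vehicles 17 ≤ 40; handles hazardous materials → Fleet License not required.
Art. VII. is located in the designated historic district; does not operate coin-operated machines → Municipal Authorization not required.
Art. VIII. is located in the designated historic district; manufactures goods on the premises; does not operate coin-operated machines → Trade Certificate not required.
Art. IX. operates outdoor seating on a public sidewalk; is located in the designated historic district; handles hazardous materials → General Business Authorization required.

Commercial Tenant License, Commercial Tenant Permit, General Business Authorization, Municipal Permit, Trade License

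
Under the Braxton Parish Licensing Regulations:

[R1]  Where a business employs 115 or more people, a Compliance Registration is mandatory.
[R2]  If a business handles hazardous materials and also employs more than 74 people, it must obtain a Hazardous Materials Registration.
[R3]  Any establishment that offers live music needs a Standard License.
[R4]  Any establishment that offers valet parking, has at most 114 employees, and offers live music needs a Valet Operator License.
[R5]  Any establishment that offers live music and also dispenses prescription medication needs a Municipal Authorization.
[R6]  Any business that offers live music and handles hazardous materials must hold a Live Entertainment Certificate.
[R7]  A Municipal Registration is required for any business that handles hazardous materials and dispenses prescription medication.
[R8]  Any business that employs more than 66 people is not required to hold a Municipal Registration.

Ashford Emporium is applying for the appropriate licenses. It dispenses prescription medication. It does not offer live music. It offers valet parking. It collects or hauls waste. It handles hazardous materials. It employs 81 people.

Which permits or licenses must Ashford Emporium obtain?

Hazardous Materials Registration

[R1] employees 81 < 115 → Compliance Registration not required.
[R2] handles hazardous materials; employees 81 > 74 → Hazardous Materials Registration required.
[R3] does not offer live music → Standard License not required.
[R4] offers valet parking; employees 81 ≤ 114; does not offer live music → Valet Operator License not required.
[R5] does not offer live music; dispenses prescription medication → Municipal Authorization not required.
[R6] does not offer live music; handles hazardous materials → Live Entertainment Certificate not required.
[R7] handles hazardous materials; dispenses prescription medication → Municipal Registration required.
[R8] employees 81 > 66 → exempt from Municipal Registration.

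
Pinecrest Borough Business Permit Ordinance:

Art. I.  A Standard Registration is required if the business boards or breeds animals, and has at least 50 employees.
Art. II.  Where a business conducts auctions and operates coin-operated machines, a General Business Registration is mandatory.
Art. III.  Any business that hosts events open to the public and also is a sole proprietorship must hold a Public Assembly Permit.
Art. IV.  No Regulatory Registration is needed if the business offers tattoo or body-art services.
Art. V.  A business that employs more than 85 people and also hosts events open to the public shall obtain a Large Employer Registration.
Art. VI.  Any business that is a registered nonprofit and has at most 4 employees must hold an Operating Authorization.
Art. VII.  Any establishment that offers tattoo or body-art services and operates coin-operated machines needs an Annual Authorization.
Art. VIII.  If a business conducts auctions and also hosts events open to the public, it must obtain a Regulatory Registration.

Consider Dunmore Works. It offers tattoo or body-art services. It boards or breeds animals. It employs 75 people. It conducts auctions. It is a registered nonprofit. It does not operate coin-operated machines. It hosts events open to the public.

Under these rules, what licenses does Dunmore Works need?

Standard Registration

Art. I. boards or breeds animals; employees 75 ≥ 50 → Standard Registration required.
Art. II. conducts auctions; does not operate coin-operated machines → General Business Registration not required.
Art. III. hosts events open to the public; is a registered nonprofit (not: is a sole proprietorship) → Public Assembly Permit not required.
Art. IV. offers tattoo or body-art services → exempt from Regulatory Registration.
Art. V. employees 75 ≤ 85; hosts events open to the public → Large Employer Registration not required.
Art. VI. is a registered nonprofit; employees 75 > 4 → Operating Authorization not required.
Art. VII. offers tattoo or body-art services; does not operate coin-operated machines → Annual Authorization not required.
Art. VIII. conducts auctions; hosts events open to the public → Regulatory Registration required.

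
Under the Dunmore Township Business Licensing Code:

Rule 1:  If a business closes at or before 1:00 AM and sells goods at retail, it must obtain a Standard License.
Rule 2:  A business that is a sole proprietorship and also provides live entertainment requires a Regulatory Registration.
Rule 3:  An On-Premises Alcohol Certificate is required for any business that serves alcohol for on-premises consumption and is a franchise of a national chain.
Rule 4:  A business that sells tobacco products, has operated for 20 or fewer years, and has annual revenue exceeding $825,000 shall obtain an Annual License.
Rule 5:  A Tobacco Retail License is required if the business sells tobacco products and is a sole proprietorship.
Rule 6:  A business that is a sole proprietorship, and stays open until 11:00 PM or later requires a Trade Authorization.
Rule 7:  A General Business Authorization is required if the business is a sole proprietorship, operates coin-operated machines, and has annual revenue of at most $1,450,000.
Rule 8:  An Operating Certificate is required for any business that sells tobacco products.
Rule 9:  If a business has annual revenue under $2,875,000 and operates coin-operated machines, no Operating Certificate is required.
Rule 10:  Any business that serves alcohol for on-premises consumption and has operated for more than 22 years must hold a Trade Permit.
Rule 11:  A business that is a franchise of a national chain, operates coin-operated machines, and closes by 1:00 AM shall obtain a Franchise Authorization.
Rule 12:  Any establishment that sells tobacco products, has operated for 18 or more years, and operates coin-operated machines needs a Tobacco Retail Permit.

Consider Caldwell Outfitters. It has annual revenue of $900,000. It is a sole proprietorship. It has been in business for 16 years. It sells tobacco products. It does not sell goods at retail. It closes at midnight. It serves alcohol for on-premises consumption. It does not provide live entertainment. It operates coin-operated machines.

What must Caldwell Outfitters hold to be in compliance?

Rule 1: closes midnight, at/before 1:00 AM; does not sell goods at retail → Standard License not required.
Rule 2: is a sole proprietorship; does not provide live entertainment → Regulatory Registration not required.
Rule 3: serves alcohol for on-premises consumption; is a sole proprietorship (not: is a franchise of a national chain) → On-Premises Alcohol Certificate not required.
Rule 4: sells tobacco products; years in business 16 ≤ 20; revenue $900,000 > $825,000 → Annual License required.
Rule 5: sells tobacco products; is a sole proprietorship → Tobacco Retail License required.
Rule 6: is a sole proprietorship; closes midnight, after 11:00 PM → Trade Authorization required.
Rule 7: is a sole proprietorship; operates coin-operated machines; revenue $900,000 ≤ $1,450,000 → General Business Authorization required.
Rule 8: sells tobacco products → Operating Certificate required.
Rule 9: revenue $900,000 < $2,875,000; operates coin-operated machines → exempt from Operating Certificate.
Rule 10: serves alcohol for on-premises consumption; years in business 16 ≤ 22 → Trade Permit not required.
Rule 11: is a sole proprietorship (not: is a franchise of a national chain); operates coin-operated machines; closes midnight, at/before 1:00 AM → Franchise Authorization not required.
Rule 12: sells tobacco products; years in business 16 < 18; operates coin-operated machines → Tobacco Retail Permit not required.

Annual License, General Business Authorization, Tobacco Retail License, Trade Authorization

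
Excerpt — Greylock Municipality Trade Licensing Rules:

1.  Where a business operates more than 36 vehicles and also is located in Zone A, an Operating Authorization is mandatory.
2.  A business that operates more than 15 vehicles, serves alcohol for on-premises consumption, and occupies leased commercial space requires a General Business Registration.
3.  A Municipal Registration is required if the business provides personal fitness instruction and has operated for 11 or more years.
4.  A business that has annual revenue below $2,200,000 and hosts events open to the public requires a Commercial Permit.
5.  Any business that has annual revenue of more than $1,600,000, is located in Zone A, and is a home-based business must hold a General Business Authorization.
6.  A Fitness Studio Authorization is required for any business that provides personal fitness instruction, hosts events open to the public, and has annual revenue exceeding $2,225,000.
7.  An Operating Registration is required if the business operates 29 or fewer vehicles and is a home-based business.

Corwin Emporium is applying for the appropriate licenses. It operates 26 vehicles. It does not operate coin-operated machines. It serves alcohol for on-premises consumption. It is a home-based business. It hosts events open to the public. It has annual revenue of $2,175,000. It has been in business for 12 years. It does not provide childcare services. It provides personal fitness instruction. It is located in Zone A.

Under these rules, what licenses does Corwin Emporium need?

1. vehicles 26 ≤ 36; is located in Zone A → Operating Authorization not required.
2. vehicles 26 > 15; serves alcohol for on-premises consumption; is a home-based business (not: occupies leased commercial space) → General Business Registration not required.
3. provides personal fitness instruction; years in business 12 ≥ 11 → Municipal Registration required.
4. revenue $2,175,000 < $2,200,000; hosts events open to the public → Commercial Permit required.
5. revenue $2,175,000 > $1,600,000; is located in Zone A; is a home-based business → General Business Authorization required.
6. provides personal fitness instruction; hosts events open to the public; revenue $2,175,000 ≤ $2,225,000 → Fitness Studio Authorization not required.
7. vehicles 26 ≤ 29; is a home-based business → Operating Registration required.

Commercial Permit, General Business Authorization, Municipal Registration, Operating Registration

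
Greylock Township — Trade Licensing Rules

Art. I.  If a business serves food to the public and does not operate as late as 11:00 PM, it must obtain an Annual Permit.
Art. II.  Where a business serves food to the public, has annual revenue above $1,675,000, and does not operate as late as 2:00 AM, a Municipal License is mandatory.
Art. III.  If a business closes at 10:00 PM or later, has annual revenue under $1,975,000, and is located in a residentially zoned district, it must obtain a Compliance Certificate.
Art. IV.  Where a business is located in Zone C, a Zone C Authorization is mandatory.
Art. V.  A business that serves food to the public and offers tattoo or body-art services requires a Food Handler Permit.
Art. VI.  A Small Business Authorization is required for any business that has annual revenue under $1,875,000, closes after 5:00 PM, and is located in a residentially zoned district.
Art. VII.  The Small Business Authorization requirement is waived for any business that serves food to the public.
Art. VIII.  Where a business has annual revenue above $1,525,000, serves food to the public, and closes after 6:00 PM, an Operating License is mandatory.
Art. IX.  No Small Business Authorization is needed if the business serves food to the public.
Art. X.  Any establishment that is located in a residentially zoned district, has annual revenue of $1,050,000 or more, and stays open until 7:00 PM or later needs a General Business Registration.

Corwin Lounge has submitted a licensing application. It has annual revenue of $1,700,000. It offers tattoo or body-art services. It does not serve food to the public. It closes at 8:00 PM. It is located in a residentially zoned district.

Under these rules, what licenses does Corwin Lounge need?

Art. I. does not serve food to the public; closes 8:00 PM, at/before 11:00 PM → Annual Permit not required.
Art. II. does not serve food to the public; revenue $1,700,000 > $1,675,000; closes 8:00 PM, at/before 2:00 AM → Municipal License not required.
Art. III. closes 8:00 PM, at/before 10:00 PM; revenue $1,700,000 < $1,975,000; is located in a residentially zoned district → Compliance Certificate not required.
Art. IV. is located in a residentially zoned district (not: is located in Zone C) → Zone C Authorization not required.
Art. V. does not serve food to the public; offers tattoo or body-art services → Food Handler Permit not required.
Art. VI. revenue $1,700,000 < $1,875,000; closes 8:00 PM, after 5:00 PM; is located in a residentially zoned district → Small Business Authorization required.
Art. VII. does not serve food to the public → Small Business Authorization exemption does not apply.
Art. VIII. revenue $1,700,000 > $1,525,000; does not serve food to the public; closes 8:00 PM, after 6:00 PM → Operating License not required.
Art. IX. does not serve food to the public → Small Business Authorization exemption does not apply.
Art. X. is located in a residentially zoned district; revenue $1,700,000 ≥ $1,050,000; closes 8:00 PM, after 7:00 PM → General Business Registration required.

General Business Registration, Small Business Authorization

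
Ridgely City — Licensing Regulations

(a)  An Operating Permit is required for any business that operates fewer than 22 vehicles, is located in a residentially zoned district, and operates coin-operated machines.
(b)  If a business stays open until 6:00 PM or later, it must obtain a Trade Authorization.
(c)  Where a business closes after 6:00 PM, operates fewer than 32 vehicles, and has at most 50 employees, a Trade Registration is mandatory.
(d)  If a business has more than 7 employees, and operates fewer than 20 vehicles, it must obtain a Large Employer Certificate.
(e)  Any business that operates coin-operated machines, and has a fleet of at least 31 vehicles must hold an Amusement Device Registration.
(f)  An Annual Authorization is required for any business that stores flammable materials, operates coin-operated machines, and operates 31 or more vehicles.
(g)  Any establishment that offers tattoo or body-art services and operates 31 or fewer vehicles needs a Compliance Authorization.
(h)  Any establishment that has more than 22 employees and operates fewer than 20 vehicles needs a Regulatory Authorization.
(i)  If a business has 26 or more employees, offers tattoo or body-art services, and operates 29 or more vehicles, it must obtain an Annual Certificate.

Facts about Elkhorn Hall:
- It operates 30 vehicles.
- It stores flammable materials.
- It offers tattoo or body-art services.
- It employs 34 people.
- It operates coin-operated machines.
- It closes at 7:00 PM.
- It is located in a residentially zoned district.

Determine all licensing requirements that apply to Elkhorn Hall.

(a) vehicles 30 ≥ 22; is located in a residentially zoned district; operates coin-operated machines → Operating Permit not required.
(b) closes 7:00 PM, after 6:00 PM → Trade Authorization required.
(c) closes 7:00 PM, after 6:00 PM; vehicles 30 < 32; employees 34 ≤ 50 → Trade Registration required.
(d) employees 34 > 7; vehicles 30 ≥ 20 → Large Employer Certificate not required.
(e) operates coin-operated machines; vehicles 30 < 31 → Amusement Device Registration not required.
(f) stores flammable materials; operates coin-operated machines; vehicles 30 < 31 → Annual Authorization not required.
(g) offers tattoo or body-art services; vehicles 30 ≤ 31 → Compliance Authorization required.
(h) employees 34 > 22; vehicles 30 ≥ 20 → Regulatory Authorization not required.
(i) employees 34 ≥ 26; offers tattoo or body-art services; vehicles 30 ≥ 29 → Annual Certificate required.

Annual Certificate, Compliance Authorization, Trade Authorization, Trade Registration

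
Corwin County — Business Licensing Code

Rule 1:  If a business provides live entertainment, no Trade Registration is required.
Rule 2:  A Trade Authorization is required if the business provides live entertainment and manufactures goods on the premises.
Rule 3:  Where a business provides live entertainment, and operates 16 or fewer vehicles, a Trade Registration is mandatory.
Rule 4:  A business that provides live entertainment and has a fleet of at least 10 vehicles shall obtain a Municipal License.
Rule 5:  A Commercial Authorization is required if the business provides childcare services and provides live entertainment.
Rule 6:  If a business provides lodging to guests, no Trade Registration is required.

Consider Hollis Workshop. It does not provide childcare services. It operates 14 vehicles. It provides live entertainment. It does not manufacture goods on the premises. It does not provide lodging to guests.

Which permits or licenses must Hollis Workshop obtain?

Municipal License

Rule 1: provides live entertainment → exempt from Trade Registration.
Rule 2: provides live entertainment; does not manufacture goods on the premises → Trade Authorization not required.
Rule 3: provides live entertainment; vehicles 14 ≤ 16 → Trade Registration required.
Rule 4: provides live entertainment; vehicles 14 ≥ 10 → Municipal License required.
Rule 5: does not provide childcare services; provides live entertainment → Commercial Authorization not required.
Rule 6: does not provide lodging to guests → Trade Registration exemption does not apply.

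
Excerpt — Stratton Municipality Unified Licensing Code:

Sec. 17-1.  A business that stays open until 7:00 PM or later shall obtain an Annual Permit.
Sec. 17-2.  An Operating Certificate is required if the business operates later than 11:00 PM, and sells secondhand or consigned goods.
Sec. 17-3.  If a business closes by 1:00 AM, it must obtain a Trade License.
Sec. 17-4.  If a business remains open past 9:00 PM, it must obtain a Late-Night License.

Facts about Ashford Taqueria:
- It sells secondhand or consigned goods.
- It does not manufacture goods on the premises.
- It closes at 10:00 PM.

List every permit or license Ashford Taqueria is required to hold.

Sec. 17-1. closes 10:00 PM, after 7:00 PM → Annual Permit required.
Sec. 17-2. closes 10:00 PM, at/before 11:00 PM; sells secondhand or consigned goods → Operating Certificate not required.
Sec. 17-3. closes 10:00 PM, at/before 1:00 AM → Trade License required.
Sec. 17-4. closes 10:00 PM, after 9:00 PM → Late-Night License required.

Annual Permit, Late-Night License, Trade License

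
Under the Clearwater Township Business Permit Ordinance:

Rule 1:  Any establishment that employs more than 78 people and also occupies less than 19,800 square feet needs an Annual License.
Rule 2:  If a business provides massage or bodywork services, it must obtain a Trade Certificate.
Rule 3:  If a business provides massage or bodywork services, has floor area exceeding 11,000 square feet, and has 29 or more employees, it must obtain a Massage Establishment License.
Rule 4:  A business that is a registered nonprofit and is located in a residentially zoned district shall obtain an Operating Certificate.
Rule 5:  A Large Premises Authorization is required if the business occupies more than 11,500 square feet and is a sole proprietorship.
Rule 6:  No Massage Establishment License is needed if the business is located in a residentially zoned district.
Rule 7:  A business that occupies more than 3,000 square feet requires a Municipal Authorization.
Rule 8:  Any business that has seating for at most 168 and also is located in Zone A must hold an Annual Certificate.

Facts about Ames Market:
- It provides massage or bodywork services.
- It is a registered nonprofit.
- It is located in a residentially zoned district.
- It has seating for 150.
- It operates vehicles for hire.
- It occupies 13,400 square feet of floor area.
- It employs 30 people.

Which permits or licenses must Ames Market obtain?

Rule 1: employees 30 ≤ 78; floor area 13,400 square feet < 19,800 square feet → Annual License not required.
Rule 2: provides massage or bodywork services → Trade Certificate required.
Rule 3: provides massage or bodywork services; floor area 13,400 square feet > 11,000 square feet; employees 30 ≥ 29 → Massage Establishment License required.
Rule 4: is a registered nonprofit; is located in a residentially zoned district → Operating Certificate required.
Rule 5: floor area 13,400 square feet > 11,500 square feet; is a registered nonprofit (not: is a sole proprietorship) → Large Premises Authorization not required.
Rule 6: is located in a residentially zoned district → exempt from Massage Establishment License.
Rule 7: floor area 13,400 square feet > 3,000 square feet → Municipal Authorization required.
Rule 8: seating 150 ≤ 168; is located in a residentially zoned district (not: is located in Zone A) → Annual Certificate not required.

Municipal Authorization, Operating Certificate, Trade Certificate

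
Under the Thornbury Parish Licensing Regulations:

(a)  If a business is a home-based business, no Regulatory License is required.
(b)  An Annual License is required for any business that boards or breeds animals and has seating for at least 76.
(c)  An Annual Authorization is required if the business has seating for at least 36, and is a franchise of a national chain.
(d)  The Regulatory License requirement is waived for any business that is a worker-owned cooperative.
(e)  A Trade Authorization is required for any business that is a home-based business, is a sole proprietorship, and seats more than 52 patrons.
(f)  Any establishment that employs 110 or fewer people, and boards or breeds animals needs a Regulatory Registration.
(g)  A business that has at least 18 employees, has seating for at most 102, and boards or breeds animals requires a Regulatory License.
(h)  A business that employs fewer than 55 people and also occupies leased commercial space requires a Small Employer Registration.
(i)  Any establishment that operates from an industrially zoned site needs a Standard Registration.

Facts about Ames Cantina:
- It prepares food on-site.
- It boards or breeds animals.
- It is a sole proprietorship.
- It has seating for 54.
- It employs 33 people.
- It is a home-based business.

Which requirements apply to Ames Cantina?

Regulatory Registration, Trade Authorization

(a) is a home-based business → exempt from Regulatory License.
(b) boards or breeds animals; seating 54 < 76 → Annual License not required.
(c) seating 54 ≥ 36; is a sole proprietorship (not: is a franchise of a national chain) → Annual Authorization not required.
(d) is a sole proprietorship (not: is a worker-owned cooperative) → Regulatory License exemption does not apply.
(e) is a home-based business; is a sole proprietorship; seating 54 > 52 → Trade Authorization required.
(f) employees 33 ≤ 110; boards or breeds animals → Regulatory Registration required.
(g) employees 33 ≥ 18; seating 54 ≤ 102; boards or breeds animals → Regulatory License required.
(h) employees 33 < 55; is a home-based business (not: occupies leased commercial space) → Small Employer Registration not required.
(i) is a home-based business (not: operates from an industrially zoned site) → Standard Registration not required.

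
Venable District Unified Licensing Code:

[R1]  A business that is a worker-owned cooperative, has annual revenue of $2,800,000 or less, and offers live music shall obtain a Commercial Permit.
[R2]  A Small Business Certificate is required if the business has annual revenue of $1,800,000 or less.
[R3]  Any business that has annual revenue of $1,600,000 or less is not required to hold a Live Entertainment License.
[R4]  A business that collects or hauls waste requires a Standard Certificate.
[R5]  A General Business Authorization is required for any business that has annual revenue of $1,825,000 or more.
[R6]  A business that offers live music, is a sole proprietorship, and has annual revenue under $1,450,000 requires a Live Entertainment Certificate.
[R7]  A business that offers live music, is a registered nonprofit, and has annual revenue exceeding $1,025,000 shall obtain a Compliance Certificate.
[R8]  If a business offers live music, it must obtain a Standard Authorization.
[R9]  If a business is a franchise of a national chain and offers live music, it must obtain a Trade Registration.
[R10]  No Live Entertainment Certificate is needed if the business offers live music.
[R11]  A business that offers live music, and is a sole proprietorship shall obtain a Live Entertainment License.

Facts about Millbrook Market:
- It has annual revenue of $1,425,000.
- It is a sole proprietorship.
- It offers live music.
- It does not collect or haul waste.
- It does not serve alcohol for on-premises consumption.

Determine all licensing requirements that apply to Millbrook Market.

Small Business Certificate, Standard Authorization

[R1] is a sole proprietorship (not: is a worker-owned cooperative); revenue $1,425,000 ≤ $2,800,000; offers live music → Commercial Permit not required.
[R2] revenue $1,425,000 ≤ $1,800,000 → Small Business Certificate required.
[R3] revenue $1,425,000 ≤ $1,600,000 → exempt from Live Entertainment License.
[R4] does not collect or haul waste → Standard Certificate not required.
[R5] revenue $1,425,000 < $1,825,000 → General Business Authorization not required.
[R6] offers live music; is a sole proprietorship; revenue $1,425,000 < $1,450,000 → Live Entertainment Certificate required.
[R7] offers live music; is a sole proprietorship (not: is a registered nonprofit); revenue $1,425,000 > $1,025,000 → Compliance Certificate not required.
[R8] offers live music → Standard Authorization required.
[R9] is a sole proprietorship (not: is a franchise of a national chain); offers live music → Trade Registration not required.
[R10] offers live music → exempt from Live Entertainment Certificate.
[R11] offers live music; is a sole proprietorship → Live Entertainment License required.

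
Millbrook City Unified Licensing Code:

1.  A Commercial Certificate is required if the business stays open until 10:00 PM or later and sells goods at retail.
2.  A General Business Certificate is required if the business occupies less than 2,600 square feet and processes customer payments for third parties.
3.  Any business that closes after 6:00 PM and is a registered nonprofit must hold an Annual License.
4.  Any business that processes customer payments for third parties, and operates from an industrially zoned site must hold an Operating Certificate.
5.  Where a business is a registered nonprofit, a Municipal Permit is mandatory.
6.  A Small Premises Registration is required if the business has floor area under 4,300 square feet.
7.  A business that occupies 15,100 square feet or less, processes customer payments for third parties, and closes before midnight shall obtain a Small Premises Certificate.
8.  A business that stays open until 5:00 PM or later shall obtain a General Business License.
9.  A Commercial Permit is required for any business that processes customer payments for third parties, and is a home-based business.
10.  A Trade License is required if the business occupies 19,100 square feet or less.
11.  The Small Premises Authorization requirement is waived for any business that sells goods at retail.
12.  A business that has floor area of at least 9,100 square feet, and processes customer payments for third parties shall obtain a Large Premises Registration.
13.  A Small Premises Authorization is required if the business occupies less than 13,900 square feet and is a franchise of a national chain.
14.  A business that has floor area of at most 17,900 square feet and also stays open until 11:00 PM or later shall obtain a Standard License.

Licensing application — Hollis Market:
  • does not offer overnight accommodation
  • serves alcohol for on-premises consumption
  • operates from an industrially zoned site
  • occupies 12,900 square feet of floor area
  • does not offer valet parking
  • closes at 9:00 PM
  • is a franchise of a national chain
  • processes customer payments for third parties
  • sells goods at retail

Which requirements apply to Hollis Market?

General Business License, Large Premises Registration, Operating Certificate, Small Premises Certificate, Trade License

1. closes 9:00 PM, at/before 10:00 PM; sells goods at retail → Commercial Certificate not required.
2. floor area 12,900 square feet ≥ 2,600 square feet; processes customer payments for third parties → General Business Certificate not required.
3. closes 9:00 PM, after 6:00 PM; is a franchise of a national chain (not: is a registered nonprofit) → Annual License not required.
4. processes customer payments for third parties; operates from an industrially zoned site → Operating Certificate required.
5. is a franchise of a national chain (not: is a registered nonprofit) → Municipal Permit not required.
6. floor area 12,900 square feet ≥ 4,300 square feet → Small Premises Registration not required.
7. floor area 12,900 square feet ≤ 15,100 square feet; processes customer payments for third parties; closes 9:00 PM, at/before midnight → Small Premises Certificate required.
8. closes 9:00 PM, after 5:00 PM → General Business License required.
9. processes customer payments for third parties; operates from an industrially zoned site (not: is a home-based business) → Commercial Permit not required.
10. floor area 12,900 square feet ≤ 19,100 square feet → Trade License required.
11. sells goods at retail → exempt from Small Premises Authorization.
12. floor area 12,900 square feet ≥ 9,100 square feet; processes customer payments for third parties → Large Premises Registration required.
13. floor area 12,900 square feet < 13,900 square feet; is a franchise of a national chain → Small Premises Authorization required.
14. floor area 12,900 square feet ≤ 17,900 square feet; closes 9:00 PM, at/before 11:00 PM → Standard License not required.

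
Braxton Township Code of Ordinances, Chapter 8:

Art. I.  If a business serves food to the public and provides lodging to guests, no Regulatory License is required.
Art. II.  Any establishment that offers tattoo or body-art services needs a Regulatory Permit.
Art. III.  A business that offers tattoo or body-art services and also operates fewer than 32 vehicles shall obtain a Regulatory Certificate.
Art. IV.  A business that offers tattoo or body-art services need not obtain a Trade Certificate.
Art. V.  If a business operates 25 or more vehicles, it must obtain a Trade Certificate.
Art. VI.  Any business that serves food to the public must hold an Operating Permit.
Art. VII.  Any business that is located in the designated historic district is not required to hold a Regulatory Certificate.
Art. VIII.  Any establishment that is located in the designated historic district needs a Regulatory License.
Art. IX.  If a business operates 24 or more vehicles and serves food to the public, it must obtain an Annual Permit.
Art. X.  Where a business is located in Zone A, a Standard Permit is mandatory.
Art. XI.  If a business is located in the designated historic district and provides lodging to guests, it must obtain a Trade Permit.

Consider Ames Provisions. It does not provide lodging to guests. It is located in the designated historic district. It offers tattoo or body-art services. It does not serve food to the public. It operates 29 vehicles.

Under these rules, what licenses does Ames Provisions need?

Art. I. does not serve food to the public; does not provide lodging to guests → Regulatory License exemption does not apply.
Art. II. offers tattoo or body-art services → Regulatory Permit required.
Art. III. offers tattoo or body-art services; vehicles 29 < 32 → Regulatory Certificate required.
Art. IV. offers tattoo or body-art services → exempt from Trade Certificate.
Art. V. vehicles 29 ≥ 25 → Trade Certificate required.
Art. VI. does not serve food to the public → Operating Permit not required.
Art. VII. is located in the designated historic district → exempt from Regulatory Certificate.
Art. VIII. is located in the designated historic district → Regulatory License required.
Art. IX. vehicles 29 ≥ 24; does not serve food to the public → Annual Permit not required.
Art. X. is located in the designated historic district (not: is located in Zone A) → Standard Permit not required.
Art. XI. is located in the designated historic district; does not provide lodging to guests → Trade Permit not required.

Regulatory License, Regulatory Permit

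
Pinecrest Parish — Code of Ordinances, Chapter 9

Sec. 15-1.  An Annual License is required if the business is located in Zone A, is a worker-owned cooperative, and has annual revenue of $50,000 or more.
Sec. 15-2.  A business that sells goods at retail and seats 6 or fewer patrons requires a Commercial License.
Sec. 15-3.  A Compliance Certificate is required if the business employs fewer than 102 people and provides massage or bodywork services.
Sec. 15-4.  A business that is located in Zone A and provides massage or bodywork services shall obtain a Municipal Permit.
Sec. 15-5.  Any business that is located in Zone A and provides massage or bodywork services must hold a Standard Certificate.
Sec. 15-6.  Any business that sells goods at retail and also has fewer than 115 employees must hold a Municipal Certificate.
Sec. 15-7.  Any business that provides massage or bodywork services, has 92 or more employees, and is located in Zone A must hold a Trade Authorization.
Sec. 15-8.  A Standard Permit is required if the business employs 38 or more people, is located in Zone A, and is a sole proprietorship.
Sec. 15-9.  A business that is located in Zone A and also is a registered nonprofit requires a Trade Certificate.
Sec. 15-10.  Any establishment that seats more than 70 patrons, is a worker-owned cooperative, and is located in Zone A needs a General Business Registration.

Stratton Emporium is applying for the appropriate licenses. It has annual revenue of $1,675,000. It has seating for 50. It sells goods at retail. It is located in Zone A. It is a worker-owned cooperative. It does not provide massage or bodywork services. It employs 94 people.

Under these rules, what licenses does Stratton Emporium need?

Annual License, Municipal Certificate

Sec. 15-1. is located in Zone A; is a worker-owned cooperative; revenue $1,675,000 ≥ $50,000 → Annual License required.
Sec. 15-2. sells goods at retail; seating 50 > 6 → Commercial License not required.
Sec. 15-3. employees 94 < 102; does not provide massage or bodywork services → Compliance Certificate not required.
Sec. 15-4. is located in Zone A; does not provide massage or bodywork services → Municipal Permit not required.
Sec. 15-5. is located in Zone A; does not provide massage or bodywork services → Standard Certificate not required.
Sec. 15-6. sells goods at retail; employees 94 < 115 → Municipal Certificate required.
Sec. 15-7. does not provide massage or bodywork services; employees 94 ≥ 92; is located in Zone A → Trade Authorization not required.
Sec. 15-8. employees 94 ≥ 38; is located in Zone A; is a worker-owned cooperative (not: is a sole proprietorship) → Standard Permit not required.
Sec. 15-9. is located in Zone A; is a worker-owned cooperative (not: is a registered nonprofit) → Trade Certificate not required.
Sec. 15-10. seating 50 ≤ 70; is a worker-owned cooperative; is located in Zone A → General Business Registration not required.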